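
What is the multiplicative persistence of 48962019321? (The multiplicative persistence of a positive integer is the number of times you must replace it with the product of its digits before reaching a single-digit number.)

48962019321 → 0 (1 step)

1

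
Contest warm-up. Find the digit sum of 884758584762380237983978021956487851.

195

8+8+4+7+5+8+5+8+4+7+6+2+3+8+0+2+3+7+9+8+3+9+7+8+0+2+1+9+5+6+4+8+7+8+5+1 = 195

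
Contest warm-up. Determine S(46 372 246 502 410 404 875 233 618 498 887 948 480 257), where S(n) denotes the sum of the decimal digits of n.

188

4+6+3+7+2+2+4+6+5+0+2+4+1+0+4+0+4+8+7+5+2+3+3+6+1+8+4+9+8+8+8+7+9+4+8+4+8+0+2+5+7 = 188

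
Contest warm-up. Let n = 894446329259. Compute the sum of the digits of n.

65

8+9+4+4+4+6+3+2+9+2+5+9 = 65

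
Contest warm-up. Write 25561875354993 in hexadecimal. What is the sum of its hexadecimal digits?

25561875354993 in base 16 is 173F96801571.
Digit sum: 1+7+3+15+9+6+8+0+1+5+7+1 = 63.

63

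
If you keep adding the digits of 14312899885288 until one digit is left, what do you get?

1+4+3+1+2+8+9+9+8+8+5+2+8+8 = 76
7+6 = 13
1+3 = 4
(Equivalently, 14312899885288 mod 9 = 4.)

4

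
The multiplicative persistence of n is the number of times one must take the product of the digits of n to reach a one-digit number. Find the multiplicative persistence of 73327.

4

73327 → 882 → 128 → 16 → 6 (4 steps)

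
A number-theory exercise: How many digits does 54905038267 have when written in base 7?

13

54905038267 in base 7 is 3652412060602, which has 13 digits.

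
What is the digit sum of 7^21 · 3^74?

216

7^21 · 3^74 = 113248299512173620462367124168033078964513813808072383
Sum of its 54 digits: 216.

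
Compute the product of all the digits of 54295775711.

3087000

5×4×2×9×5×7×7×5×7×1×1 = 3087000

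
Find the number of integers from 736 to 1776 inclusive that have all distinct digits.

The integers in [736, 1776] that have all distinct digits: 736, 738, 739, 740, 741, 742, …, 1768, 1769.
565 qualify.

565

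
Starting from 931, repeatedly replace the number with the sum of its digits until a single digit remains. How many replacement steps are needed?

2

931 → 13 → 4 (2 steps)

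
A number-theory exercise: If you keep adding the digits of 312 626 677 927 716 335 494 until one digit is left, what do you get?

3+1+2+6+2+6+6+7+7+9+2+7+7+1+6+3+3+5+4+9+4 = 100
1+0+0 = 1

1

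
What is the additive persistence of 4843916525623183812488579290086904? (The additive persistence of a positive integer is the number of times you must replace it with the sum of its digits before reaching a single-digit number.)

4843916525623183812488579290086904 → 160 → 7 (2 steps)

2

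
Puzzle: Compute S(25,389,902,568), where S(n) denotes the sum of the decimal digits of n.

57

2+5+3+8+9+9+0+2+5+6+8 = 57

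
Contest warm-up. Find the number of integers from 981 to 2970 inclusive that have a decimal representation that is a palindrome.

21

The integers in [981, 2970] that have a decimal representation that is a palindrome: 989, 999, 1001, 1111, 1221, 1331, …, 2772, 2882.
21 qualify.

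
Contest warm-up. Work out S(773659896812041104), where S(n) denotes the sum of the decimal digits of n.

81

7+7+3+6+5+9+8+9+6+8+1+2+0+4+1+1+0+4 = 81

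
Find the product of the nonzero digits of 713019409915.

306180

7×1×3×1×9×4×9×9×1×5 = 306180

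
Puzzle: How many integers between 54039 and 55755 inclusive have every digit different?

319

The integers in [54039, 55755] that have every digit different: 54039, 54061, 54062, 54063, 54067, 54068, …, 54986, 54987.
319 qualify.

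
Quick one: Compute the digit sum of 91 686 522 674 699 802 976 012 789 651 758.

171

9+1+6+8+6+5+2+2+6+7+4+6+9+9+8+0+2+9+7+6+0+1+2+7+8+9+6+5+1+7+5+8 = 171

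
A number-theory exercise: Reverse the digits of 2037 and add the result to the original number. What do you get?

9339

Reverse of 2037 is 7302.
2037 + 7302 = 9339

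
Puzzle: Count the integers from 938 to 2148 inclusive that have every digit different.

The integers in [938, 2148] that have every digit different: 938, 940, 941, 942, 943, 945, …, 2147, 2148.
621 qualify.

621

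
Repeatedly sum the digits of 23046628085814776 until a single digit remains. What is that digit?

2+3+0+4+6+6+2+8+0+8+5+8+1+4+7+7+6 = 77
7+7 = 14
1+4 = 5

5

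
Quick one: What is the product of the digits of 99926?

8748

9×9×9×2×6 = 8748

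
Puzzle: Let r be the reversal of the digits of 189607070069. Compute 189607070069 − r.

Reverse of 189607070069 is 960070706981.
189607070069 − 960070706981 = -770463636912

-770463636912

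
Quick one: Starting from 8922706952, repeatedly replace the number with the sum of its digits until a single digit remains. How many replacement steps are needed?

8922706952 → 50 → 5 (2 steps)

2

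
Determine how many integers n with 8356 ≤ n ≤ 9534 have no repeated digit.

The integers in [8356, 9534] that have no repeated digit: 8356, 8357, 8359, 8360, 8361, 8362, …, 9532, 9534.
609 qualify.

609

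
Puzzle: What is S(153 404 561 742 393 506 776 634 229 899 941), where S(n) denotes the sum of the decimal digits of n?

1+5+3+4+0+4+5+6+1+7+4+2+3+9+3+5+0+6+7+7+6+6+3+4+2+2+9+8+9+9+9+4+1 = 154

154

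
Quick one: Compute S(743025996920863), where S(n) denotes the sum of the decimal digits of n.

73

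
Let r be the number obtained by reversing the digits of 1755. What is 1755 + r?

7326

Reverse of 1755 is 5571.
1755 + 5571 = 7326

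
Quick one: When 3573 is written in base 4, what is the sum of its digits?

3573 in base 4 is 313311.
Digit sum: 3+1+3+3+1+1 = 12.

12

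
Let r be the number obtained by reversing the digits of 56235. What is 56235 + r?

109500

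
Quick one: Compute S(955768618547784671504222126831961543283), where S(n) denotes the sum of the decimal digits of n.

181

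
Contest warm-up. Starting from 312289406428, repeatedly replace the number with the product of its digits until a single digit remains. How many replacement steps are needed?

1

312289406428 → 0 (1 step)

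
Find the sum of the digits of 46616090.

32

4+6+6+1+6+0+9+0 = 32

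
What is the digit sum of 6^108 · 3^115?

648

6^108 · 3^115 = 8114828282879932467016634772521349331209609668715163083533468365018697112609168299333919842098912999646170159990751346990558400352681459712
Sum of its 139 digits: 648.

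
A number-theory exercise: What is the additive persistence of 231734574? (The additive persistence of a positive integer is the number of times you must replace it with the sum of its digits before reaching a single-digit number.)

231734574 → 36 → 9 (2 steps)

2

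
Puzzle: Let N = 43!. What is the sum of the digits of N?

43! = 60415263063373835637355132068513997507264512000000000
Sum of its 53 digits: 180.

180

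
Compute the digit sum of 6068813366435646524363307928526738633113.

6+0+6+8+8+1+3+3+6+6+4+3+5+6+4+6+5+2+4+3+6+3+3+0+7+9+2+8+5+2+6+7+3+8+6+3+3+1+1+3 = 175

175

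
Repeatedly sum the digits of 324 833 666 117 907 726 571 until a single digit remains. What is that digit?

3+2+4+8+3+3+6+6+6+1+1+7+9+0+7+7+2+6+5+7+1 = 94
9+4 = 13
1+3 = 4

4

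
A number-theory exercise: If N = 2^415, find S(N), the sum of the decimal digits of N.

596

2^415 = 84615164005151820665845159428194693098035799419427996068435045795123941278247852265624218936283556460491675139202989862944768
Sum of its 125 digits: 596.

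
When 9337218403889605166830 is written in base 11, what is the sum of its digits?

100

9337218403889605166830 in base 11 is 1297420938198353377342.
Digit sum: 1+2+9+7+4+2+0+9+3+8+1+9+8+3+5+3+3+7+7+3+4+2 = 100.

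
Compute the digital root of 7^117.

1

The digital root of n equals n mod 9 (or 9 when 9 | n), so we need 7^117 mod 9.
7^117 ≡ 1 (mod 9), so the digital root is 1.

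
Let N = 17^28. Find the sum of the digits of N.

145

17^28 = 28351092476867700887730107366063041
Sum of its 35 digits: 145.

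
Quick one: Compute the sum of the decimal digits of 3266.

17

3+2+6+6 = 17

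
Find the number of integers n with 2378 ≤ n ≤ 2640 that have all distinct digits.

150

The integers in [2378, 2640] that have all distinct digits: 2378, 2379, 2380, 2381, 2384, 2385, …, 2639, 2640.
150 qualify.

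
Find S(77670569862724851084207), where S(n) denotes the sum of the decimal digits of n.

7+7+6+7+0+5+6+9+8+6+2+7+2+4+8+5+1+0+8+4+2+0+7 = 111

111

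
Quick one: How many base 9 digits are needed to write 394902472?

10

394902472 in base 9 is 1015063314, which has 10 digits.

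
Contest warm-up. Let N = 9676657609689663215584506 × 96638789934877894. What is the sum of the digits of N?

180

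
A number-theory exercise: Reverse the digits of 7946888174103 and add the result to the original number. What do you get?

10961607060600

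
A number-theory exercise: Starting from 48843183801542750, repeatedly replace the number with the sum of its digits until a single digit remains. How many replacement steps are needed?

48843183801542750 → 71 → 8 (2 steps)

2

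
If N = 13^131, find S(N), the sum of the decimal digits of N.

13^131 = 84446013468429611953806430265259666320755791539655388448911953050786952005835754230843570848221679128927323788902413461438838361158249677358207637
Sum of its 146 digits: 673.

673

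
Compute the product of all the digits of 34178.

3×4×1×7×8 = 672

672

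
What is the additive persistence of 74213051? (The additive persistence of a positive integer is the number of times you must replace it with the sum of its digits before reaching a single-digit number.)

2

74213051 → 23 → 5 (2 steps)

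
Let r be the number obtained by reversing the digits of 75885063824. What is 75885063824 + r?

118721122681

Reverse of 75885063824 is 42836058857.
75885063824 + 42836058857 = 118721122681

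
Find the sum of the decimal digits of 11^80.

11^80 = 204840021458546589812482594366668142542429986589197318528619143395036962199099876801
Sum of its 84 digits: 409.

409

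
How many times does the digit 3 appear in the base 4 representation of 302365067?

2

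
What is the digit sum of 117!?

117! = 3969937160808720895401959629498630647790406360168322301129748464310422041758630649341780708631240196854767624444057168110272995649603642560353748940315749184568295424000000000000000000000000000
Sum of its 193 digits: 738.

738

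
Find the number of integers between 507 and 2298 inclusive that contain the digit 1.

The integers in [507, 2298] that contain the digit 1: 510, 511, 512, 513, 514, 515, …, 2281, 2291.
1232 qualify.

1232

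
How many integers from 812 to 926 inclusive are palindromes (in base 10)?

The integers in [812, 926] that are palindromes (in base 10): 818, 828, 838, 848, 858, 868, …, 909, 919.
11 qualify.

11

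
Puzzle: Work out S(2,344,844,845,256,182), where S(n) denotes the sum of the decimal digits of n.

70

2+3+4+4+8+4+4+8+4+5+2+5+6+1+8+2 = 70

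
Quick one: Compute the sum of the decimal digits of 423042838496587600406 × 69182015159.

142

423042838496587600406 × 69182015159 = 29266956065777312141059326554554
Sum of its 32 digits: 142.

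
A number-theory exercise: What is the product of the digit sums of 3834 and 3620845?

504

S(3834) = 3+8+3+4 = 18.
S(3620845) = 3+6+2+0+8+4+5 = 28.
18 · 28 = 504.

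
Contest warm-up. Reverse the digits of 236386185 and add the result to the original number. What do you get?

818069817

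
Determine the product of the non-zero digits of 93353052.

12150

9×3×3×5×3×5×2 = 12150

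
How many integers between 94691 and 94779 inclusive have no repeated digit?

36

The integers in [94691, 94779] that have no repeated digit: 94701, 94702, 94703, 94705, 94706, 94708, …, 94765, 94768.
36 qualify.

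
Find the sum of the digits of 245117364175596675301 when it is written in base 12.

245117364175596675301 in base 12 is 925955B7191582332B1.
Digit sum: 9+2+5+9+5+5+11+7+1+9+1+5+8+2+3+3+2+11+1 = 99.

99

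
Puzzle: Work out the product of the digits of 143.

12

1×4×3 = 12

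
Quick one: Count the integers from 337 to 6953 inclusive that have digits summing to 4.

21

The integers in [337, 6953] that have digits summing to 4: 400, 1003, 1012, 1021, 1030, 1102, …, 3100, 4000.
21 qualify.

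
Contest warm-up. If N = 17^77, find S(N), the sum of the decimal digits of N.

422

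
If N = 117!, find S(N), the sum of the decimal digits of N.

738

117! = 3969937160808720895401959629498630647790406360168322301129748464310422041758630649341780708631240196854767624444057168110272995649603642560353748940315749184568295424000000000000000000000000000
Sum of its 193 digits: 738.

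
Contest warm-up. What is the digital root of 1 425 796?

1+4+2+5+7+9+6 = 34
3+4 = 7

7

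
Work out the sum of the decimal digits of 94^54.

523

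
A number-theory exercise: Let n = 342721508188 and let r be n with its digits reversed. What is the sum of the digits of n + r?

Reversal of 342721508188 is 881805127243; 342721508188 + 881805127243 = 1224526635431.
Digit sum of 1224526635431: 1+2+2+4+5+2+6+6+3+5+4+3+1 = 44.

44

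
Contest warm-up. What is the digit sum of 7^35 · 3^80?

270

7^35 · 3^80 = 55992747464061249103271205340729326497630000712771722383442367262743
Sum of its 68 digits: 270.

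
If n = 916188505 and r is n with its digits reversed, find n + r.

1422070124

Reverse of 916188505 is 505881619.
916188505 + 505881619 = 1422070124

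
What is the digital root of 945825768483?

9+4+5+8+2+5+7+6+8+4+8+3 = 69
6+9 = 15
1+5 = 6
(Equivalently, 945825768483 mod 9 = 6.)

6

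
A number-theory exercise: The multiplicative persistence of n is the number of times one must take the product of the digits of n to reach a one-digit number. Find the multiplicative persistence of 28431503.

28431503 → 0 (1 step)

1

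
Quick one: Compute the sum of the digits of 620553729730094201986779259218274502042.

164

6+2+0+5+5+3+7+2+9+7+3+0+0+9+4+2+0+1+9+8+6+7+7+9+2+5+9+2+1+8+2+7+4+5+0+2+0+4+2 = 164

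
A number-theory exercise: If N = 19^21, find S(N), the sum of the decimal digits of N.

127

19^21 = 714209495693373205673756419
Sum of its 27 digits: 127.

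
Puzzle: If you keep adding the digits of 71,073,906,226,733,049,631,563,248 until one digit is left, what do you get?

7+1+0+7+3+9+0+6+2+2+6+7+3+3+0+4+9+6+3+1+5+6+3+2+4+8 = 107
1+0+7 = 8
(Equivalently, 71,073,906,226,733,049,631,563,248 mod 9 = 8.)

8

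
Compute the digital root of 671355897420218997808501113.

6+7+1+3+5+5+8+9+7+4+2+0+2+1+8+9+9+7+8+0+8+5+0+1+1+1+3 = 120
1+2+0 = 3
(Equivalently, 671355897420218997808501113 mod 9 = 3.)

3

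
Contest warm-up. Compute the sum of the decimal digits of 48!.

234

48! = 12413915592536072670862289047373375038521486354677760000000000
Sum of its 62 digits: 234.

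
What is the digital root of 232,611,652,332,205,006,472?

8

2+3+2+6+1+1+6+5+2+3+3+2+2+0+5+0+0+6+4+7+2 = 62
6+2 = 8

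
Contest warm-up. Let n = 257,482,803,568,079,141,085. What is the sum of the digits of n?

2+5+7+4+8+2+8+0+3+5+6+8+0+7+9+1+4+1+0+8+5 = 93

93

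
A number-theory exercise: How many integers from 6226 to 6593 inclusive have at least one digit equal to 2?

131

The integers in [6226, 6593] that have at least one digit equal to 2: 6226, 6227, 6228, 6229, 6230, 6231, …, 6582, 6592.
131 qualify.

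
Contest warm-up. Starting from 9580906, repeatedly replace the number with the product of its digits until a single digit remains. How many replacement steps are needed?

1

9580906 → 0 (1 step)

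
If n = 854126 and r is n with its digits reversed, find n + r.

1475584

Reverse of 854126 is 621458.
854126 + 621458 = 1475584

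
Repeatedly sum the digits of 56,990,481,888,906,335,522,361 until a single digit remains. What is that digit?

3

5+6+9+9+0+4+8+1+8+8+8+9+0+6+3+3+5+5+2+2+3+6+1 = 111
1+1+1 = 3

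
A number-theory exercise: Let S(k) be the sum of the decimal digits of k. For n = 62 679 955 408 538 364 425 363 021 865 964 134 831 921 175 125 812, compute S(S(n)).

First digit sum: 218.
2+1+8 = 11.

11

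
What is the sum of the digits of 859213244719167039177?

96

8+5+9+2+1+3+2+4+4+7+1+9+1+6+7+0+3+9+1+7+7 = 96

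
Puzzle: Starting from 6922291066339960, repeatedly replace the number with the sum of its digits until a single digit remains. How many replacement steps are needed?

3

6922291066339960 → 73 → 10 → 1 (3 steps)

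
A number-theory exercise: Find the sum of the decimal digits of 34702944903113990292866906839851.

150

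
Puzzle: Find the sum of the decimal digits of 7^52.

196

7^52 = 88124787089723195184393736687912818113311201
Sum of its 44 digits: 196.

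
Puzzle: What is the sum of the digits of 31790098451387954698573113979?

3+1+7+9+0+0+9+8+4+5+1+3+8+7+9+5+4+6+9+8+5+7+3+1+1+3+9+7+9 = 151

151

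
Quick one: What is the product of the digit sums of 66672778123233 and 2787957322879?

4788

S(66672778123233) = 6+6+6+7+2+7+7+8+1+2+3+2+3+3 = 63.
S(2787957322879) = 2+7+8+7+9+5+7+3+2+2+8+7+9 = 76.
63 · 76 = 4788.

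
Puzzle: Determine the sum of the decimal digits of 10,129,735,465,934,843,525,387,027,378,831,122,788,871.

1+0+1+2+9+7+3+5+4+6+5+9+3+4+8+4+3+5+2+5+3+8+7+0+2+7+3+7+8+8+3+1+1+2+2+7+8+8+8+7+1 = 187

187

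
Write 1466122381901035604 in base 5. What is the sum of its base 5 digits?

56

1466122381901035604 in base 5 is 44244320043101113131114404.
Digit sum: 4+4+2+4+4+3+2+0+0+4+3+1+0+1+1+1+3+1+3+1+1+1+4+4+0+4 = 56.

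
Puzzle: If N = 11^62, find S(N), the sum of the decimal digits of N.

11^62 = 36842278384511590048508364738593731731323648223070468723255659721
Sum of its 65 digits: 283.

283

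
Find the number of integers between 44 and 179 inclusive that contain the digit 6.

32

The integers in [44, 179] that contain the digit 6: 46, 56, 60, 61, 62, 63, …, 169, 176.
32 qualify.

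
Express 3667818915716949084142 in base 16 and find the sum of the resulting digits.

142

3667818915716949084142 in base 16 is C6D5366EE8372807EE.
Digit sum: 12+6+13+5+3+6+6+14+14+8+3+7+2+8+0+7+14+14 = 142.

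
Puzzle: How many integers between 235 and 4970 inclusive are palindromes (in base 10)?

115

The integers in [235, 4970] that are palindromes (in base 10): 242, 252, 262, 272, 282, 292, …, 4774, 4884.
115 qualify.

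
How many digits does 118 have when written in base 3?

118 in base 3 is 11101, which has 5 digits.

5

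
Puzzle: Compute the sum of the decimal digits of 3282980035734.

3+2+8+2+9+8+0+0+3+5+7+3+4 = 54

54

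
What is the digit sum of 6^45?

162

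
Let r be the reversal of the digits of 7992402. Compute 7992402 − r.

5949405

Reverse of 7992402 is 2042997.
7992402 − 2042997 = 5949405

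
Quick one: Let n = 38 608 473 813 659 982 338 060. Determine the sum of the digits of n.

110

3+8+6+0+8+4+7+3+8+1+3+6+5+9+9+8+2+3+3+8+0+6+0 = 110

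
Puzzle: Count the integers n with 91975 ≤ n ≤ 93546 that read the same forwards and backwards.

16

The integers in [91975, 93546] that read the same forwards and backwards: 92029, 92129, 92229, 92329, 92429, 92529, …, 93439, 93539.
16 qualify.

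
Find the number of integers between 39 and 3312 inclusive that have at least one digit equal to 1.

1671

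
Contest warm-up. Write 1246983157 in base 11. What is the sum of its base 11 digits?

67

1246983157 in base 11 is 58A9869A2.
Digit sum: 5+8+10+9+8+6+9+10+2 = 67.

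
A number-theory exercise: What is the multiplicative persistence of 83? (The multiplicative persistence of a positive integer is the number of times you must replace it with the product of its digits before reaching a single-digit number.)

83 → 24 → 8 (2 steps)

2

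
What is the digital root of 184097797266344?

5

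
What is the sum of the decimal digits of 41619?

4+1+6+1+9 = 21

21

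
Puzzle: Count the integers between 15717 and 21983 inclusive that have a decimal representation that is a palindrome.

63

The integers in [15717, 21983] that have a decimal representation that is a palindrome: 15751, 15851, 15951, 16061, 16161, 16261, …, 21812, 21912.
63 qualify.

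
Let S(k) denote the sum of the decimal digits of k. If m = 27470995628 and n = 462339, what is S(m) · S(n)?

S(27470995628) = 2+7+4+7+0+9+9+5+6+2+8 = 59.
S(462339) = 4+6+2+3+3+9 = 27.
59 · 27 = 1593.

1593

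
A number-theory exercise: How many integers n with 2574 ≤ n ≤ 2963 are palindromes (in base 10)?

3

The integers in [2574, 2963] that are palindromes (in base 10): 2662, 2772, 2882.
3 qualify.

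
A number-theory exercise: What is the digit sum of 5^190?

5^190 = 6372367644529809108115521591070847222364418220770475144295543413544651606052232643772359498880730743763933787704445421695709228515625
Sum of its 133 digits: 571.

571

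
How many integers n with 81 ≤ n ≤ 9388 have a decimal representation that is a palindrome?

176

The integers in [81, 9388] that have a decimal representation that is a palindrome: 88, 99, 101, 111, 121, 131, …, 9229, 9339.
176 qualify.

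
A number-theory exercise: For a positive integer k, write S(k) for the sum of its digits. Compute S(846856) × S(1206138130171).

S(846856) = 8+4+6+8+5+6 = 37.
S(1206138130171) = 1+2+0+6+1+3+8+1+3+0+1+7+1 = 34.
37 · 34 = 1258.

1258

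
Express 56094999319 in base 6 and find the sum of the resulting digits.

56094999319 in base 6 is 41434130302531.
Digit sum: 4+1+4+3+4+1+3+0+3+0+2+5+3+1 = 34.

34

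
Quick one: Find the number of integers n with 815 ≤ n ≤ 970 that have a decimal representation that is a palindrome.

16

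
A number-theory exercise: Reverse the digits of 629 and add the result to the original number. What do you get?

1555

Reverse of 629 is 926.
629 + 926 = 1555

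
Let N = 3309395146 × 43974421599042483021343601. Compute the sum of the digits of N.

173

3309395146 × 43974421599042483021343601 = 145528737388028751558621927547560746
Sum of its 36 digits: 173.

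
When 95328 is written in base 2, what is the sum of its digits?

7

95328 in base 2 is 10111010001100000.
Digit sum: 1+0+1+1+1+0+1+0+0+0+1+1+0+0+0+0+0 = 7.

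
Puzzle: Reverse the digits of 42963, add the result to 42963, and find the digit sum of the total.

Reversal of 42963 is 36924; 42963 + 36924 = 79887.
Digit sum of 79887: 7+9+8+8+7 = 39.

39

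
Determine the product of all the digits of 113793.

1×1×3×7×9×3 = 567

567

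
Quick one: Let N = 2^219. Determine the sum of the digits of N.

296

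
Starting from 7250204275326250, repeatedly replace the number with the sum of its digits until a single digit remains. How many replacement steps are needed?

2

7250204275326250 → 52 → 7 (2 steps)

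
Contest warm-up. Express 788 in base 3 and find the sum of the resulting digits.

6

788 in base 3 is 1002012.
Digit sum: 1+0+0+2+0+1+2 = 6.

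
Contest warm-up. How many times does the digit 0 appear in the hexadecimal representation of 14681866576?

14681866576 in base 16 is 36B1B8150.
The digit 0 appears 1 time.

1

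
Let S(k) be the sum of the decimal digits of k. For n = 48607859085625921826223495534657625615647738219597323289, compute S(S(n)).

15

First digit sum: 276.
2+7+6 = 15.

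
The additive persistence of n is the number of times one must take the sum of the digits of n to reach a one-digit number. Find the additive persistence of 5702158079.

2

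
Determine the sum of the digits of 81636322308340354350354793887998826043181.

182

8+1+6+3+6+3+2+2+3+0+8+3+4+0+3+5+4+3+5+0+3+5+4+7+9+3+8+8+7+9+9+8+8+2+6+0+4+3+1+8+1 = 182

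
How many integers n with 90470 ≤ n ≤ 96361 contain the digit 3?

The integers in [90470, 96361] that contain the digit 3: 90473, 90483, 90493, 90503, 90513, 90523, …, 96360, 96361.
2301 qualify.

2301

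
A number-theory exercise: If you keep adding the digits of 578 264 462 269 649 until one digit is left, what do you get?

8

5+7+8+2+6+4+4+6+2+2+6+9+6+4+9 = 80
8+0 = 8
(Equivalently, 578 264 462 269 649 mod 9 = 8.)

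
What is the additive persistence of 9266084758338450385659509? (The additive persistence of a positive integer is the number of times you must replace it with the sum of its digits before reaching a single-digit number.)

3

9266084758338450385659509 → 128 → 11 → 2 (3 steps)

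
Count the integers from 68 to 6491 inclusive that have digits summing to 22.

The integers in [68, 6491] that have digits summing to 22: 499, 589, 598, 679, 688, 697, …, 6475, 6484.
272 qualify.

272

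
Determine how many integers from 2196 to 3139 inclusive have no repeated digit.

465

The integers in [2196, 3139] that have no repeated digit: 2196, 2197, 2198, 2301, 2304, 2305, …, 3128, 3129.
465 qualify.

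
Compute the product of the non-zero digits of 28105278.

8960

2×8×1×5×2×7×8 = 8960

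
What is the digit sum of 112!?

765

112! = 197450685722107402353682037275992488341277868034975337796656295094902858969771811440894224355027779366597957338237853638272334919686385621811850780464277094400000000000000000000000000
Sum of its 183 digits: 765.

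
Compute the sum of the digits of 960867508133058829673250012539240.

9+6+0+8+6+7+5+0+8+1+3+3+0+5+8+8+2+9+6+7+3+2+5+0+0+1+2+5+3+9+2+4+0 = 137

137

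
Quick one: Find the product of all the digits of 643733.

4536

6×4×3×7×3×3 = 4536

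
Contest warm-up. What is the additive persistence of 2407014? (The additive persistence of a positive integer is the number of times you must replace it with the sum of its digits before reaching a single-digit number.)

2

2407014 → 18 → 9 (2 steps)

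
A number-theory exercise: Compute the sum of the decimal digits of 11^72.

11^72 = 955593817727321453093807642925081991552428315714137911219172409259950196321
Sum of its 75 digits: 325.

325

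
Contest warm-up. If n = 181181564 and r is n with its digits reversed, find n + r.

646362745

Reverse of 181181564 is 465181181.
181181564 + 465181181 = 646362745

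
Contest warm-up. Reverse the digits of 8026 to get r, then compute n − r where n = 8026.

Reverse of 8026 is 6208.
8026 − 6208 = 1818

1818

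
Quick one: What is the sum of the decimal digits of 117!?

117! = 3969937160808720895401959629498630647790406360168322301129748464310422041758630649341780708631240196854767624444057168110272995649603642560353748940315749184568295424000000000000000000000000000
Sum of its 193 digits: 738.

738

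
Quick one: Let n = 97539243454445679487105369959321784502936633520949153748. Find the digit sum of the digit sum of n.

First digit sum: 275.
2+7+5 = 14.

14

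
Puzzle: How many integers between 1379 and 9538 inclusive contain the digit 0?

2202

The integers in [1379, 9538] that contain the digit 0: 1380, 1390, 1400, 1401, 1402, 1403, …, 9520, 9530.
2202 qualify.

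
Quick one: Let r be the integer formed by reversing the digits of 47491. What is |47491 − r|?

28017

Reverse of 47491 is 19474.
|47491 − 19474| = 28017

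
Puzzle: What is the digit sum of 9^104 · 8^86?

828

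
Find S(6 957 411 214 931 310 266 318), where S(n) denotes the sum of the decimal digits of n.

6+9+5+7+4+1+1+2+1+4+9+3+1+3+1+0+2+6+6+3+1+8 = 83

83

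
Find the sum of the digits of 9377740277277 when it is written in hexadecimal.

87

9377740277277 in base 16 is 8876CE0C61D.
Digit sum: 8+8+7+6+12+14+0+12+6+1+13 = 87.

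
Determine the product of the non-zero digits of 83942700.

8×3×9×4×2×7 = 12096

12096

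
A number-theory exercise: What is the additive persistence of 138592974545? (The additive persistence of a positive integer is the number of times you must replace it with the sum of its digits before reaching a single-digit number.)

2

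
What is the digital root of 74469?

7+4+4+6+9 = 30
3+0 = 3

3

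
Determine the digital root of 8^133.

The digital root of n equals n mod 9 (or 9 when 9 | n), so we need 8^133 mod 9.
8^133 ≡ 8 (mod 9), so the digital root is 8.

8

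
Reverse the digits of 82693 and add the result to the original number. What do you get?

Reverse of 82693 is 39628.
82693 + 39628 = 122321

122321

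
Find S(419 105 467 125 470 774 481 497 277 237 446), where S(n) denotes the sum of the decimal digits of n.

149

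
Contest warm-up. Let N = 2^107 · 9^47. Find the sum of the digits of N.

333

2^107 · 9^47 = 114711637596720268834535465289755008269896289356019511052830194369404162015232
Sum of its 78 digits: 333.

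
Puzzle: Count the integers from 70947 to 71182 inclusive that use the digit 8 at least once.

The integers in [70947, 71182] that use the digit 8 at least once: 70948, 70958, 70968, 70978, 70980, 70981, …, 71181, 71182.
45 qualify.

45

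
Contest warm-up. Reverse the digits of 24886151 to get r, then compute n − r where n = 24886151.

9717309

Reverse of 24886151 is 15168842.
24886151 − 15168842 = 9717309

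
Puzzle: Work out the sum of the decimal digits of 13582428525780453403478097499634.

1+3+5+8+2+4+2+8+5+2+5+7+8+0+4+5+3+4+0+3+4+7+8+0+9+7+4+9+9+6+3+4 = 149

149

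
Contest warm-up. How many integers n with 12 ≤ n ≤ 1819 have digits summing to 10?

117

The integers in [12, 1819] that have digits summing to 10: 19, 28, 37, 46, 55, 64, …, 1801, 1810.
117 qualify.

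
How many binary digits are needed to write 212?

8

212 in base 2 is 11010100, which has 8 digits.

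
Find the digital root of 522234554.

5

5+2+2+2+3+4+5+5+4 = 32
3+2 = 5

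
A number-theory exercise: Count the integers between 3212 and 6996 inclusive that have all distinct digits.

1896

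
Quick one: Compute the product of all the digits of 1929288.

20736

1×9×2×9×2×8×8 = 20736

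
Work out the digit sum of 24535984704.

2+4+5+3+5+9+8+4+7+0+4 = 51

51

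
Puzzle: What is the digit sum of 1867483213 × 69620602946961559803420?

1867483213 × 69620602946961559803420 = 130015307282389042289182429988460
Sum of its 33 digits: 138.

138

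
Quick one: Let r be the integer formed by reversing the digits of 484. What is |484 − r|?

0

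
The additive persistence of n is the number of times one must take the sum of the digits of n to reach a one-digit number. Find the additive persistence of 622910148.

622910148 → 33 → 6 (2 steps)

2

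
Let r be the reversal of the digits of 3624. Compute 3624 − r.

-639

Reverse of 3624 is 4263.
3624 − 4263 = -639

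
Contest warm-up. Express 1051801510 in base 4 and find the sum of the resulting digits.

28

1051801510 in base 4 is 332230103132212.
Digit sum: 3+3+2+2+3+0+1+0+3+1+3+2+2+1+2 = 28.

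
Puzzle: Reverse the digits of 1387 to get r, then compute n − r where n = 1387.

-6444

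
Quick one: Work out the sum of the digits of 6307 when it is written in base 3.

13

6307 in base 3 is 22122121.
Digit sum: 2+2+1+2+2+1+2+1 = 13.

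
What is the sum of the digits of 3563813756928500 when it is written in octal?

3563813756928500 in base 8 is 145224241501600764.
Digit sum: 1+4+5+2+2+4+2+4+1+5+0+1+6+0+0+7+6+4 = 54.

54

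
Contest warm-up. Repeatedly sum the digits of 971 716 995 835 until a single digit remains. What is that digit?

7

9+7+1+7+1+6+9+9+5+8+3+5 = 70
7+0 = 7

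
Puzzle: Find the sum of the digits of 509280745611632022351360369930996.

135

5+0+9+2+8+0+7+4+5+6+1+1+6+3+2+0+2+2+3+5+1+3+6+0+3+6+9+9+3+0+9+9+6 = 135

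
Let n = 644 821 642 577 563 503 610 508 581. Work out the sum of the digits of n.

112

6+4+4+8+2+1+6+4+2+5+7+7+5+6+3+5+0+3+6+1+0+5+0+8+5+8+1 = 112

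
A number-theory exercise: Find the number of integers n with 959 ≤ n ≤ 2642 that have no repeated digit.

831

The integers in [959, 2642] that have no repeated digit: 960, 961, 962, 963, 964, 965, …, 2640, 2641.
831 qualify.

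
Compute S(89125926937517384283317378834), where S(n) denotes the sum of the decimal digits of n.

146

8+9+1+2+5+9+2+6+9+3+7+5+1+7+3+8+4+2+8+3+3+1+7+3+7+8+8+3+4 = 146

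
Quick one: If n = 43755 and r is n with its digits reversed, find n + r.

99489

Reverse of 43755 is 55734.
43755 + 55734 = 99489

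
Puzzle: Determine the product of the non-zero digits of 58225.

5×8×2×2×5 = 800

800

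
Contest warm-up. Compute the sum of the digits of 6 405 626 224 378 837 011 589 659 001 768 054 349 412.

171

6+4+0+5+6+2+6+2+2+4+3+7+8+8+3+7+0+1+1+5+8+9+6+5+9+0+0+1+7+6+8+0+5+4+3+4+9+4+1+2 = 171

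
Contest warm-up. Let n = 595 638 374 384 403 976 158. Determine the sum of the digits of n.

108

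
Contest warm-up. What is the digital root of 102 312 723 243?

1+0+2+3+1+2+7+2+3+2+4+3 = 30
3+0 = 3
(Equivalently, 102 312 723 243 mod 9 = 3.)

3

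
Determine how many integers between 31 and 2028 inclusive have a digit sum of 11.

134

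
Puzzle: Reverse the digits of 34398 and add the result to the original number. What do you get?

Reverse of 34398 is 89343.
34398 + 89343 = 123741

123741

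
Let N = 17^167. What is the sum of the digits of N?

908

17^167 = 30547091808527362773986691321852629083823574079765768185848040358107564619317985530471243444958185048042401211714302836115633082468984075243653357727157922015870183248952228712277361457453324169506995593073
Sum of its 206 digits: 908.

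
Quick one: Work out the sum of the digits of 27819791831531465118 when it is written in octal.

73

27819791831531465118 in base 8 is 3010236024316357624636.
Digit sum: 3+0+1+0+2+3+6+0+2+4+3+1+6+3+5+7+6+2+4+6+3+6 = 73.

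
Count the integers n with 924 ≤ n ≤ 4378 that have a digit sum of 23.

The integers in [924, 4378] that have a digit sum of 23: 959, 968, 977, 986, 995, 1499, …, 4289, 4298.
93 qualify.

93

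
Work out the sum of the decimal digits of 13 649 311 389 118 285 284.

87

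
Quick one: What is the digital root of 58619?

2

5+8+6+1+9 = 29
2+9 = 11
1+1 = 2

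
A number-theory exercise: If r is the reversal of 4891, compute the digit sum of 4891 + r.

26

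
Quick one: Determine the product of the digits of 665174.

5040

6×6×5×1×7×4 = 5040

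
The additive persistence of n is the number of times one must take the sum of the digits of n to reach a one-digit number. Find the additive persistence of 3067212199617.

3067212199617 → 54 → 9 (2 steps)

2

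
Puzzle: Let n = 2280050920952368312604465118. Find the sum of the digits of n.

102

2+2+8+0+0+5+0+9+2+0+9+5+2+3+6+8+3+1+2+6+0+4+4+6+5+1+1+8 = 102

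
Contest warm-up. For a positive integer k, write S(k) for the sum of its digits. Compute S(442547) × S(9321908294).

1222

S(442547) = 4+4+2+5+4+7 = 26.
S(9321908294) = 9+3+2+1+9+0+8+2+9+4 = 47.
26 · 47 = 1222.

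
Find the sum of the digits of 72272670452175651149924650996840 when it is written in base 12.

72272670452175651149924650996840 in base 12 is 37A1462B9148B1323A68B2515012B4.
Digit sum: 3+7+10+1+4+6+2+11+9+1+4+8+11+1+3+2+3+10+6+8+11+2+5+1+5+0+1+2+11+4 = 152.

152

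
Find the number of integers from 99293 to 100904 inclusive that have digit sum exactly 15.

69

The integers in [99293, 100904] that have digit sum exactly 15: 100059, 100068, 100077, 100086, 100095, 100149, …, 100851, 100860.
69 qualify.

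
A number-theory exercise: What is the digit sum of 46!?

46! = 5502622159812088949850305428800254892961651752960000000000
Sum of its 58 digits: 216.

216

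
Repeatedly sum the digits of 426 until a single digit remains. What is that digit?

4+2+6 = 12
1+2 = 3

3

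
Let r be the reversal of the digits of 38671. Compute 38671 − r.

20988

Reverse of 38671 is 17683.
38671 − 17683 = 20988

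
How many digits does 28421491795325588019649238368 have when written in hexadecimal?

24

28421491795325588019649238368 in base 16 is 5BD5B4FD7D116C7223BCD560, which has 24 digits.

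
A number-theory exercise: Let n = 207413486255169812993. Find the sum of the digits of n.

95

2+0+7+4+1+3+4+8+6+2+5+5+1+6+9+8+1+2+9+9+3 = 95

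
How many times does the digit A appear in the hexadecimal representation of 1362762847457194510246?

1

1362762847457194510246 in base 16 is 49E022358909EB87A6.
The digit A appears 1 time.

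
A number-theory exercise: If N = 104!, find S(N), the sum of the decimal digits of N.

104! = 10299016745145627623848583864765044283053772454999072182325491776887871732475287174542709871683888003235965704141638377695179741979175588724736000000000000000000000000
Sum of its 167 digits: 702.

702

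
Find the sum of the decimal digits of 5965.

5+9+6+5 = 25

25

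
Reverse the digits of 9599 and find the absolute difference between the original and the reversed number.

360

Reverse of 9599 is 9959.
|9599 − 9959| = 360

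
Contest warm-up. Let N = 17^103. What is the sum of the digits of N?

512

17^103 = 5448022618471990029736926860094341570100152344663858103390808230203174683003214585861142522879753024803977642234575037448108913
Sum of its 127 digits: 512.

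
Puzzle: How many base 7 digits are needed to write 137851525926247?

137851525926247 in base 7 is 41015305215005230, which has 17 digits.

17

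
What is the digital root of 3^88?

9

The digital root of n equals n mod 9 (or 9 when 9 | n), so we need 3^88 mod 9.
3^88 ≡ 0 (mod 9), so the digital root is 9.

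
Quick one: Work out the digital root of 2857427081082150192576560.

2+8+5+7+4+2+7+0+8+1+0+8+2+1+5+0+1+9+2+5+7+6+5+6+0 = 101
1+0+1 = 2

2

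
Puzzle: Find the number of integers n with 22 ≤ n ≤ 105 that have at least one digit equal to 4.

The integers in [22, 105] that have at least one digit equal to 4: 24, 34, 40, 41, 42, 43, …, 94, 104.
18 qualify.

18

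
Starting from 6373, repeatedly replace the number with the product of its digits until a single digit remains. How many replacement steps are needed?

6373 → 378 → 168 → 48 → 32 → 6 (5 steps)

5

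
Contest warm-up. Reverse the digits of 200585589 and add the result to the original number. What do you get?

1186170591

Reverse of 200585589 is 985585002.
200585589 + 985585002 = 1186170591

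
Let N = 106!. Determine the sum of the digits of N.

106! = 114628056373470835453434738414834942870388487424139673389282723476762012382449946252660360871841673476016298287096435143747350528228224302506311680000000000000000000000000
Sum of its 171 digits: 639.

639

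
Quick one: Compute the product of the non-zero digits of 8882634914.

2654208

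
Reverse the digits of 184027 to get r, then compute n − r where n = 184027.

Reverse of 184027 is 720481.
184027 − 720481 = -536454

-536454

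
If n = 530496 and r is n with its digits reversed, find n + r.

1224531

Reverse of 530496 is 694035.
530496 + 694035 = 1224531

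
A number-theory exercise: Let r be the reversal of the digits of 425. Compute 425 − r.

Reverse of 425 is 524.
425 − 524 = -99

-99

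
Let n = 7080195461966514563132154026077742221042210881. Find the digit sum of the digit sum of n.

First digit sum: 168.
1+6+8 = 15.

15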